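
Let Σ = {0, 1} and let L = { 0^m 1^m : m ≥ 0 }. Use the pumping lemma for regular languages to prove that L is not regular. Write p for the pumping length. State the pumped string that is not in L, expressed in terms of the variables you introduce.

0^{p+k} 1^p

Toward a contradiction, assume L is regular with pumping length p.
Let w = 0^p 1^p ∈ L; note |w| = 2p ≥ p.
By the pumping lemma, w = xyz with |xy| ≤ p and |y| > 0.
Since the first p symbols of w are all 0's and |xy| ≤ p, y lies entirely in the leading 0-block: y = 0^k for some k with 1 ≤ k ≤ p.
Pump with i = 2: xy^2z = 0^{p+k} 1^p. For this to lie in L we would need p = p+k, which forces k = 0. But k ≥ 1, so xy^2z ∉ L.
Contradiction. Therefore L is not regular.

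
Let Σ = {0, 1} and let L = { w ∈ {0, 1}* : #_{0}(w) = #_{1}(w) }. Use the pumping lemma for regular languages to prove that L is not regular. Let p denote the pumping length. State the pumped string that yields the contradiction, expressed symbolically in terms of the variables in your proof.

0^{p+k} 1^p

Assume L is regular; let p be its pumping constant.
Choose w = 0^p 1^p ∈ L with |w| = 2p ≥ p.
The pumping lemma gives a decomposition w = xyz where |xy| ≤ p and y is nonempty.
Since the first p symbols of w are all 0's and |xy| ≤ p, y lies entirely in the leading 0-block: y = 0^k for some k with 1 ≤ k ≤ p.
Pump with i = 2: xy^2z = 0^{p+k} 1^p has p+k occurrences of 0 but only p of 1. Since k ≥ 1 the counts differ, so xy^2z ∉ L.
Contradiction. Therefore L is not regular.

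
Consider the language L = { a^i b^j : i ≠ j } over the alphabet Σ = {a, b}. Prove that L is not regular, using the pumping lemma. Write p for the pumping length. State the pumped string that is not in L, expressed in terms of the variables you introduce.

a^{p+p!} b^{p+p!}

Assume L is regular; let p be its pumping constant.
Choose w = a^p b^{p+p!}. Since p ≠ p+p!, w ∈ L; and |w| ≥ p.
The pumping lemma gives a decomposition w = xyz where |xy| ≤ p and y is nonempty.
Because |xy| ≤ p and w begins with p copies of a, we have y = a^k with 1 ≤ k ≤ p.
Since 1 ≤ k ≤ p, k divides p!; set t = 1 + p!/k. Then xy^t z has p + (p!/k)·k = p + p! copies of a. Now the a-count equals the b-count, so i ≠ j fails. So xy^t z = a^{p+p!} b^{p+p!} ∉ L.
This contradicts the pumping lemma, so L is not regular.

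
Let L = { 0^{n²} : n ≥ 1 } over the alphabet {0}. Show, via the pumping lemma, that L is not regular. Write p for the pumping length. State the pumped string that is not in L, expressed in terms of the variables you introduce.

0^{p²+k}

Toward a contradiction, assume L is regular with pumping length p.
Take w = 0^{p²} ∈ L with |w| = p² ≥ p.
The pumping lemma gives a decomposition w = xyz where |xy| ≤ p and |y| ≥ 1.
Then y = 0^k for some k with 1 ≤ k ≤ p.
Pump with i = 2: xy^2z = 0^{p²+k}. Since 1 ≤ k ≤ p, p² < p²+k ≤ p²+p < (p+1)², so p²+k lies strictly between consecutive squares and is not a perfect square. So xy^2z ∉ L.
Contradiction. Therefore L is not regular.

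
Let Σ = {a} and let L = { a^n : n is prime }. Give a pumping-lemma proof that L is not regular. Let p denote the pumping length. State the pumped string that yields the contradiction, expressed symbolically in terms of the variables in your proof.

a^{q(1+k)}

Assume L is regular; let p be its pumping constant.
Let q be a prime with q ≥ p+2 (infinitely many primes exist), and take w = a^q ∈ L with |w| = q ≥ p.
By the pumping lemma, w = xyz with |xy| ≤ p and |y| > 0.
Then y = a^k for some k with 1 ≤ k ≤ p.
Since 1 ≤ k ≤ p, |xz| = q-k. Pump with i = q+1: |xy^{q+1}z| = (q-k)+(q+1)k = q+qk = q(1+k), which is composite (both factors ≥ 2). So xy^{q+1}z = a^{q(1+k)} ∉ L.
This contradicts the pumping lemma, so L is not regular.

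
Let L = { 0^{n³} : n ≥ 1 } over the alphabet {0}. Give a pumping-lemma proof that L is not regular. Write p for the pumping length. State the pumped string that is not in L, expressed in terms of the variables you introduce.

Assume L is regular; let p be its pumping constant.
Take w = 0^{p³} ∈ L with |w| = p³ ≥ p.
The pumping lemma gives a decomposition w = xyz where |xy| ≤ p and y is nonempty.
Then y = 0^k for some k with 1 ≤ k ≤ p.
Pump with i = 2: xy^2z = 0^{p³+k}. Since 1 ≤ k ≤ p, p³ < p³+k ≤ p³+p < p³+3p²+3p+1 = (p+1)³, so p³+k is not a perfect cube. So xy^2z ∉ L.
This is a contradiction; hence L is not regular.

0^{p³+k}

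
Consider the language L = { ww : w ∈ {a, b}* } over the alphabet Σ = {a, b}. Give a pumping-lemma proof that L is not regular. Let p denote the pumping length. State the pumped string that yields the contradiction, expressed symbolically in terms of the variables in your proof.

a^{p+k} b^p a^p b^p

Toward a contradiction, assume L is regular with pumping length p.
Take w = a^p b^p a^p b^p = uu where u = a^pb^p; then w ∈ L and |w| = 4p ≥ p.
Write w = xyz as guaranteed by the lemma, with |xy| ≤ p and |y| ≥ 1.
The first p characters of w are a's, so xy (and hence y) consists only of a's. Write y = a^k, 1 ≤ k ≤ p.
Pump with i = 2: xy^2z = a^{p+k} b^p a^p b^p, of length 4p+k. Suppose this equals vv. The string starts with a and ends with b, so v does too; thus the boundary between the two copies of v is a b→a transition. There is exactly one such transition, at position 2p+k, so |v| = 2p+k and |vv| = 4p+2k ≠ 4p+k since k ≥ 1. So xy^2z ∉ L.
Contradiction. Therefore L is not regular.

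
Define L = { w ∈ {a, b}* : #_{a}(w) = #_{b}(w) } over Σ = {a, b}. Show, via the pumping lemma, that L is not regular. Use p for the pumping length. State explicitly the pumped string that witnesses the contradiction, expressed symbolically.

Assume L is regular; let p be its pumping constant.
Choose w = a^p b^p ∈ L with |w| = 2p ≥ p.
Write w = xyz as guaranteed by the lemma, with |xy| ≤ p and y is nonempty.
Because |xy| ≤ p and w begins with p copies of a, we have y = a^k with 1 ≤ k ≤ p.
Pump with i = 2: xy^2z = a^{p+k} b^p has p+k occurrences of a but only p of b. Since k ≥ 1 the counts differ, so xy^2z ∉ L.
This contradicts the pumping lemma, so L is not regular.

a^{p+k} b^p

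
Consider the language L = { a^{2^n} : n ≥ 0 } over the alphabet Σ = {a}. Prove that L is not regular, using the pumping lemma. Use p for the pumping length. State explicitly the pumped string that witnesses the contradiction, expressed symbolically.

Assume L is regular. Let p be the pumping length given by the pumping lemma.
Take w = a^{2^p} ∈ L with |w| = 2^p ≥ p.
By the pumping lemma, w = xyz with |xy| ≤ p and |y| > 0.
Then y = a^k for some k with 1 ≤ k ≤ p.
Pump with i = 2: xy^2z = a^{2^p+k}. Since 1 ≤ k ≤ p < 2^p, we have 2^p < 2^p+k < 2^{p+1}, so 2^p+k is not a power of 2. So xy^2z ∉ L.
This contradicts the pumping lemma, so L is not regular.

a^{2^p+k}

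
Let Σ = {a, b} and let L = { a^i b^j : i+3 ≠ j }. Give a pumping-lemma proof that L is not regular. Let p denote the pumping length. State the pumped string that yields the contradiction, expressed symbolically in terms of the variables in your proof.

Suppose for contradiction that L is regular, and let p be the pumping length.
Choose w = a^p b^{p+p!+3}. Since p ≠ (p+p!+3)-3 = p+p!, w ∈ L; and |w| ≥ p.
By the pumping lemma, w = xyz with |xy| ≤ p and |y| > 0.
Since the first p symbols of w are all a's and |xy| ≤ p, y lies entirely in the leading a-block: y = a^k for some k with 1 ≤ k ≤ p.
Since 1 ≤ k ≤ p, k divides p!; set t = 1 + p!/k. Then xy^t z has p + (p!/k)·k = p + p! copies of a. Now the a-count is p+p! and (b-count)-3 = (p+p!+3)-3 = p+p!, so i+3 ≠ j fails. So xy^t z = a^{p+p!} b^{p+p!+3} ∉ L.
Contradiction. Therefore L is not regular.

a^{p+p!} b^{p+p!+3}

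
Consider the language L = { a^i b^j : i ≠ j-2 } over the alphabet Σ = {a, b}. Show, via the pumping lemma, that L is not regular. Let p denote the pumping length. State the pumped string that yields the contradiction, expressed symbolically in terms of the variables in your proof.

a^{p+p!} b^{p+p!+2}

Assume L is regular; let p be its pumping constant.
Choose w = a^p b^{p+p!+2}. Since p ≠ (p+p!+2)-2 = p+p!, w ∈ L; and |w| ≥ p.
Write w = xyz as guaranteed by the lemma, with |xy| ≤ p and |y| ≥ 1.
Because |xy| ≤ p and w begins with p copies of a, we have y = a^k with 1 ≤ k ≤ p.
Since 1 ≤ k ≤ p, k divides p!; set t = 1 + p!/k. Then xy^t z has p + (p!/k)·k = p + p! copies of a. Now the a-count is p+p! and (b-count)-2 = (p+p!+2)-2 = p+p!, so i ≠ j-2 fails. So xy^t z = a^{p+p!} b^{p+p!+2} ∉ L.
Contradiction. Therefore L is not regular.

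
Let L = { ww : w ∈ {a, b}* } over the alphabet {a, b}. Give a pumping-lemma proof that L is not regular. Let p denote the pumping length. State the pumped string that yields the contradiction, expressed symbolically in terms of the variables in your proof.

Toward a contradiction, assume L is regular with pumping length p.
Take w = a^p b^p a^p b^p = uu where u = a^pb^p; then w ∈ L and |w| = 4p ≥ p.
The pumping lemma gives a decomposition w = xyz where |xy| ≤ p and y is nonempty.
Because |xy| ≤ p and w begins with p copies of a, we have y = a^k with 1 ≤ k ≤ p.
Pump with i = 2: xy^2z = a^{p+k} b^p a^p b^p, of length 4p+k. Suppose this equals vv. The string starts with a and ends with b, so v does too; thus the boundary between the two copies of v is a b→a transition. There is exactly one such transition, at position 2p+k, so |v| = 2p+k and |vv| = 4p+2k ≠ 4p+k since k ≥ 1. So xy^2z ∉ L.
This contradicts the pumping lemma, so L is not regular.

a^{p+k} b^p a^p b^p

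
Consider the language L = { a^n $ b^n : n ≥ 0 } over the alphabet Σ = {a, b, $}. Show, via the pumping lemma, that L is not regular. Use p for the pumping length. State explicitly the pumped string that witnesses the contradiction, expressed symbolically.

a^{p+k} $ b^p

Assume L is regular. Let p be the pumping length given by the pumping lemma.
Take w = a^p $ b^p ∈ L with |w| = 2p+1 ≥ p.
By the pumping lemma, w = xyz with |xy| ≤ p and |y| > 0.
Because |xy| ≤ p and w begins with p copies of a, we have y = a^k with 1 ≤ k ≤ p.
Pump with i = 2: xy^2z = a^{p+k} $ b^p, which would require p+k = p. But k ≥ 1, so xy^2z ∉ L.
This contradicts the pumping lemma, so L is not regular.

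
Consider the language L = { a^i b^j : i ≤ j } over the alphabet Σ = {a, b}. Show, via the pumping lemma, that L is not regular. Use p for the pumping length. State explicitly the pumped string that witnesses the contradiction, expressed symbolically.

Assume L is regular. Let p be the pumping length given by the pumping lemma.
Choose w = a^p b^p ∈ L, with |w| = 2p ≥ p.
By the pumping lemma, w = xyz with |xy| ≤ p and |y| > 0.
Because |xy| ≤ p and w begins with p copies of a, we have y = a^k with 1 ≤ k ≤ p.
Consider xy^2z = a^{p+k} b^p. Since k ≥ 1, the a-count p+k exceeds the b-count p, so i ≤ j fails; thus xy^2z ∉ L.
This is a contradiction; hence L is not regular.

a^{p+k} b^p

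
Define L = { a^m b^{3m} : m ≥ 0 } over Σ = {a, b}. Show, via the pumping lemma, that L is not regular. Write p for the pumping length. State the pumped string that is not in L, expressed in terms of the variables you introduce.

a^{p+k} b^{3p}

Suppose for contradiction that L is regular, and let p be the pumping length.
Choose w = a^p b^{3p}, which is in L with |w| = 4p ≥ p.
By the pumping lemma, w = xyz with |xy| ≤ p and |y| > 0.
The first p characters of w are a's, so xy (and hence y) consists only of a's. Write y = a^k, 1 ≤ k ≤ p.
Pump with i = 2: xy^2z = a^{p+k} b^{3p}. For this to lie in L we would need 3p = 3(p+k), which forces k = 0. But k ≥ 1, so xy^2z ∉ L.
This is a contradiction; hence L is not regular.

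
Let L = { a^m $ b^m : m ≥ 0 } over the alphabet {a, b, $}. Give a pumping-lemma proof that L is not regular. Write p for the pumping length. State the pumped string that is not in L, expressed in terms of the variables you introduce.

Assume L is regular; let p be its pumping constant.
Take w = a^p $ b^p ∈ L with |w| = 2p+1 ≥ p.
The pumping lemma gives a decomposition w = xyz where |xy| ≤ p and |y| ≥ 1.
Since the first p symbols of w are all a's and |xy| ≤ p, y lies entirely in the leading a-block: y = a^k for some k with 1 ≤ k ≤ p.
Pump with i = 2: xy^2z = a^{p+k} $ b^p, which would require p+k = p. But k ≥ 1, so xy^2z ∉ L.
This is a contradiction; hence L is not regular.

a^{p+k} $ b^p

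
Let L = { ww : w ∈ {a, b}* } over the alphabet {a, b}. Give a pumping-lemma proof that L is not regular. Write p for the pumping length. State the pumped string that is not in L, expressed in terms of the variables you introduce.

a^{p+k} b^p a^p b^p

Suppose for contradiction that L is regular, and let p be the pumping length.
Take w = a^p b^p a^p b^p = uu where u = a^pb^p; then w ∈ L and |w| = 4p ≥ p.
By the pumping lemma, w = xyz with |xy| ≤ p and |y| > 0.
Since the first p symbols of w are all a's and |xy| ≤ p, y lies entirely in the leading a-block: y = a^k for some k with 1 ≤ k ≤ p.
Pump with i = 2: xy^2z = a^{p+k} b^p a^p b^p, of length 4p+k. Suppose this equals vv. The string starts with a and ends with b, so v does too; thus the boundary between the two copies of v is a b→a transition. There is exactly one such transition, at position 2p+k, so |v| = 2p+k and |vv| = 4p+2k ≠ 4p+k since k ≥ 1. So xy^2z ∉ L.
Contradiction. Therefore L is not regular.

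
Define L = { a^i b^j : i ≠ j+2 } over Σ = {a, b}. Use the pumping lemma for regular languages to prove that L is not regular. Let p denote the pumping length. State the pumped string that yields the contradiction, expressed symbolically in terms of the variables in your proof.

Assume L is regular; let p be its pumping constant.
Choose w = a^p b^{p+p!-2}. Since p ≠ (p+p!-2)+2 = p+p!, w ∈ L; and |w| ≥ p.
By the pumping lemma, w = xyz with |xy| ≤ p and y is nonempty.
Because |xy| ≤ p and w begins with p copies of a, we have y = a^k with 1 ≤ k ≤ p.
Since 1 ≤ k ≤ p, k divides p!; set t = 1 + p!/k. Then xy^t z has p + (p!/k)·k = p + p! copies of a. Now the a-count is p+p! and (b-count)+2 = (p+p!-2)+2 = p+p!, so i ≠ j+2 fails. So xy^t z = a^{p+p!} b^{p+p!-2} ∉ L.
This is a contradiction; hence L is not regular.

a^{p+p!} b^{p+p!-2}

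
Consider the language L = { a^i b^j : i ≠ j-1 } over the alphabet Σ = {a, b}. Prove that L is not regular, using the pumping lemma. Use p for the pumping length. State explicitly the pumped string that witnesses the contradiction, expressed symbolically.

a^{p+p!} b^{p+p!+1}

Assume L is regular; let p be its pumping constant.
Choose w = a^p b^{p+p!+1}. Since p ≠ (p+p!+1)-1 = p+p!, w ∈ L; and |w| ≥ p.
Write w = xyz as guaranteed by the lemma, with |xy| ≤ p and y is nonempty.
Because |xy| ≤ p and w begins with p copies of a, we have y = a^k with 1 ≤ k ≤ p.
Since 1 ≤ k ≤ p, k divides p!; set t = 1 + p!/k. Then xy^t z has p + (p!/k)·k = p + p! copies of a. Now the a-count is p+p! and (b-count)-1 = (p+p!+1)-1 = p+p!, so i ≠ j-1 fails. So xy^t z = a^{p+p!} b^{p+p!+1} ∉ L.
This is a contradiction; hence L is not regular.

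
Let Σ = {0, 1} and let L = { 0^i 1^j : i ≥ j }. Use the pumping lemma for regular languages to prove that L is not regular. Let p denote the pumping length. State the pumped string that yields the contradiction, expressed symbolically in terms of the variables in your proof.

0^{p-k} 1^p

Assume L is regular; let p be its pumping constant.
Choose w = 0^p 1^p ∈ L, with |w| = 2p ≥ p.
The pumping lemma gives a decomposition w = xyz where |xy| ≤ p and y is nonempty.
Since the first p symbols of w are all 0's and |xy| ≤ p, y lies entirely in the leading 0-block: y = 0^k for some k with 1 ≤ k ≤ p.
Consider xy^0z = xz = 0^{p-k} 1^p. Since k ≥ 1, the 0-count p-k is less than p, so i ≥ j fails; thus xz ∉ L.
This contradicts the pumping lemma, so L is not regular.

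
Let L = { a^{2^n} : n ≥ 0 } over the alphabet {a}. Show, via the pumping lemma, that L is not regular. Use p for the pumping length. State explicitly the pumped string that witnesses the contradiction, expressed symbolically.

a^{2^p+k}

Assume L is regular; let p be its pumping constant.
Take w = a^{2^p} ∈ L with |w| = 2^p ≥ p.
The pumping lemma gives a decomposition w = xyz where |xy| ≤ p and |y| ≥ 1.
Then y = a^k for some k with 1 ≤ k ≤ p.
Pump with i = 2: xy^2z = a^{2^p+k}. Since 1 ≤ k ≤ p < 2^p, we have 2^p < 2^p+k < 2^{p+1}, so 2^p+k is not a power of 2. So xy^2z ∉ L.
Contradiction. Therefore L is not regular.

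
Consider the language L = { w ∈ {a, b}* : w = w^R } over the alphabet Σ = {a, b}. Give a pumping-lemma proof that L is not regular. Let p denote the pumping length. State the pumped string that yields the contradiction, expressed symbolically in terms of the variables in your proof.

Toward a contradiction, assume L is regular with pumping length p.
Take w = a^p b a^p, a palindrome of length 2p+1 ≥ p.
The pumping lemma gives a decomposition w = xyz where |xy| ≤ p and |y| > 0.
Since the first p symbols of w are all a's and |xy| ≤ p, y lies entirely in the leading a-block: y = a^k for some k with 1 ≤ k ≤ p.
Pump with i = 2: xy^2z = a^{p+k} b a^p. Its reverse is a^p b a^{p+k}, which differs from xy^2z since k ≥ 1. So xy^2z is not a palindrome and xy^2z ∉ L.
Contradiction. Therefore L is not regular.

a^{p+k} b a^p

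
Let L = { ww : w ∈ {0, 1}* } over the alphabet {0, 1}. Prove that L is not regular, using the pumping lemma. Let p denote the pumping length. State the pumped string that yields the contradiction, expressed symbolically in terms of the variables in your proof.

Suppose for contradiction that L is regular, and let p be the pumping length.
Take w = 0^p 1^p 0^p 1^p = uu where u = 0^p1^p; then w ∈ L and |w| = 4p ≥ p.
Write w = xyz as guaranteed by the lemma, with |xy| ≤ p and |y| > 0.
The first p characters of w are 0's, so xy (and hence y) consists only of 0's. Write y = 0^k, 1 ≤ k ≤ p.
Pump with i = 2: xy^2z = 0^{p+k} 1^p 0^p 1^p, of length 4p+k. Suppose this equals vv. The string starts with 0 and ends with 1, so v does too; thus the boundary between the two copies of v is a 1→0 transition. There is exactly one such transition, at position 2p+k, so |v| = 2p+k and |vv| = 4p+2k ≠ 4p+k since k ≥ 1. So xy^2z ∉ L.
This contradicts the pumping lemma, so L is not regular.

0^{p+k} 1^p 0^p 1^p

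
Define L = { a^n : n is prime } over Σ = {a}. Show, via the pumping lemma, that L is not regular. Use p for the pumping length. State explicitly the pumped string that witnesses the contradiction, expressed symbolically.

Toward a contradiction, assume L is regular with pumping length p.
Let q be a prime with q ≥ p+2 (infinitely many primes exist), and take w = a^q ∈ L with |w| = q ≥ p.
By the pumping lemma, w = xyz with |xy| ≤ p and y is nonempty.
Then y = a^k for some k with 1 ≤ k ≤ p.
Since 1 ≤ k ≤ p, |xz| = q-k. Pump with i = q+1: |xy^{q+1}z| = (q-k)+(q+1)k = q+qk = q(1+k), which is composite (both factors ≥ 2). So xy^{q+1}z = a^{q(1+k)} ∉ L.
This is a contradiction; hence L is not regular.

a^{q(1+k)}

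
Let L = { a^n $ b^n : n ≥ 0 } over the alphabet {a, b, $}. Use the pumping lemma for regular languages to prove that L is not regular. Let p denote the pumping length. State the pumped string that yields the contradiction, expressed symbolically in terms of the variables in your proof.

a^{p+k} $ b^p

Toward a contradiction, assume L is regular with pumping length p.
Take w = a^p $ b^p ∈ L with |w| = 2p+1 ≥ p.
Write w = xyz as guaranteed by the lemma, with |xy| ≤ p and |y| ≥ 1.
The first p characters of w are a's, so xy (and hence y) consists only of a's. Write y = a^k, 1 ≤ k ≤ p.
Pump with i = 2: xy^2z = a^{p+k} $ b^p, which would require p+k = p. But k ≥ 1, so xy^2z ∉ L.
This contradicts the pumping lemma, so L is not regular.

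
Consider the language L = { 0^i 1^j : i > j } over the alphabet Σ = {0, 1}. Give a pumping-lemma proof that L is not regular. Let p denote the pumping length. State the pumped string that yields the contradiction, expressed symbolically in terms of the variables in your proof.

0^{p+1-k} 1^p

Toward a contradiction, assume L is regular with pumping length p.
Choose w = 0^{p+1} 1^p ∈ L, with |w| = 2p+1 ≥ p.
By the pumping lemma, w = xyz with |xy| ≤ p and |y| > 0.
Because |xy| ≤ p and w begins with p copies of 0, we have y = 0^k with 1 ≤ k ≤ p.
Consider xy^0z = xz = 0^{p+1-k} 1^p. Since k ≥ 1, the 0-count p+1-k is at most p, so i > j fails; thus xz ∉ L.
Contradiction. Therefore L is not regular.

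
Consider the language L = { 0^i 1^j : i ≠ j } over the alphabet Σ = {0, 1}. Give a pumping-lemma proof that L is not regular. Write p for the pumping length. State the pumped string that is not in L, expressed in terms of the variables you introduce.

0^{p+p!} 1^{p+p!}

Toward a contradiction, assume L is regular with pumping length p.
Choose w = 0^p 1^{p+p!}. Since p ≠ p+p!, w ∈ L; and |w| ≥ p.
Write w = xyz as guaranteed by the lemma, with |xy| ≤ p and y is nonempty.
The first p characters of w are 0's, so xy (and hence y) consists only of 0's. Write y = 0^k, 1 ≤ k ≤ p.
Since 1 ≤ k ≤ p, k divides p!; set t = 1 + p!/k. Then xy^t z has p + (p!/k)·k = p + p! copies of 0. Now the 0-count equals the 1-count, so i ≠ j fails. So xy^t z = 0^{p+p!} 1^{p+p!} ∉ L.
Contradiction. Therefore L is not regular.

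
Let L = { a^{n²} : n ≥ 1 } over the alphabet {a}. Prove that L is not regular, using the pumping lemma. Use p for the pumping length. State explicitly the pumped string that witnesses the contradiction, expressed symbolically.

Toward a contradiction, assume L is regular with pumping length p.
Take w = a^{p²} ∈ L with |w| = p² ≥ p.
By the pumping lemma, w = xyz with |xy| ≤ p and |y| > 0.
Then y = a^k for some k with 1 ≤ k ≤ p.
Pump with i = 2: xy^2z = a^{p²+k}. Since 1 ≤ k ≤ p, p² < p²+k ≤ p²+p < (p+1)², so p²+k lies strictly between consecutive squares and is not a perfect square. So xy^2z ∉ L.
This contradicts the pumping lemma, so L is not regular.

a^{p²+k}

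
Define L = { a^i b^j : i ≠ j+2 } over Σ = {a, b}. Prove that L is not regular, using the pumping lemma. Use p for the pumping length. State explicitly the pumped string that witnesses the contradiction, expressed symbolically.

Toward a contradiction, assume L is regular with pumping length p.
Choose w = a^p b^{p+p!-2}. Since p ≠ (p+p!-2)+2 = p+p!, w ∈ L; and |w| ≥ p.
By the pumping lemma, w = xyz with |xy| ≤ p and |y| > 0.
Since the first p symbols of w are all a's and |xy| ≤ p, y lies entirely in the leading a-block: y = a^k for some k with 1 ≤ k ≤ p.
Since 1 ≤ k ≤ p, k divides p!; set t = 1 + p!/k. Then xy^t z has p + (p!/k)·k = p + p! copies of a. Now the a-count is p+p! and (b-count)+2 = (p+p!-2)+2 = p+p!, so i ≠ j+2 fails. So xy^t z = a^{p+p!} b^{p+p!-2} ∉ L.
Contradiction. Therefore L is not regular.

a^{p+p!} b^{p+p!-2}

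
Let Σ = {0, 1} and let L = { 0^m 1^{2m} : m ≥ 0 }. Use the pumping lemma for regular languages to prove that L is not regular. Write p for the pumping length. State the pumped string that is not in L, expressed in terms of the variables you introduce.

Assume L is regular. Let p be the pumping length given by the pumping lemma.
Take w = 0^p 1^{2p}. Then w ∈ L and |w| = 3p ≥ p.
Write w = xyz as guaranteed by the lemma, with |xy| ≤ p and |y| > 0.
Because |xy| ≤ p and w begins with p copies of 0, we have y = 0^k with 1 ≤ k ≤ p.
Pump with i = 2: xy^2z = 0^{p+k} 1^{2p}. For this to lie in L we would need 2p = 2(p+k), which forces k = 0. But k ≥ 1, so xy^2z ∉ L.
This contradicts the pumping lemma, so L is not regular.

0^{p+k} 1^{2p}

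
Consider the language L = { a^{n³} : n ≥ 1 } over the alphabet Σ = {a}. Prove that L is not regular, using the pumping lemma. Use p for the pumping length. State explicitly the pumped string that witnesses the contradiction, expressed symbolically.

Toward a contradiction, assume L is regular with pumping length p.
Take w = a^{p³} ∈ L with |w| = p³ ≥ p.
Write w = xyz as guaranteed by the lemma, with |xy| ≤ p and |y| ≥ 1.
Then y = a^k for some k with 1 ≤ k ≤ p.
Pump with i = 2: xy^2z = a^{p³+k}. Since 1 ≤ k ≤ p, p³ < p³+k ≤ p³+p < p³+3p²+3p+1 = (p+1)³, so p³+k is not a perfect cube. So xy^2z ∉ L.
Contradiction. Therefore L is not regular.

a^{p³+k}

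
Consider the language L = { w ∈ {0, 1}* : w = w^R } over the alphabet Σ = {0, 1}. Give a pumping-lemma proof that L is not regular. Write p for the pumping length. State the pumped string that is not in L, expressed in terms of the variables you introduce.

Suppose for contradiction that L is regular, and let p be the pumping length.
Take w = 0^p 1 0^p, a palindrome of length 2p+1 ≥ p.
Write w = xyz as guaranteed by the lemma, with |xy| ≤ p and |y| > 0.
Because |xy| ≤ p and w begins with p copies of 0, we have y = 0^k with 1 ≤ k ≤ p.
Pump with i = 2: xy^2z = 0^{p+k} 1 0^p. Its reverse is 0^p 1 0^{p+k}, which differs from xy^2z since k ≥ 1. So xy^2z is not a palindrome and xy^2z ∉ L.
This contradicts the pumping lemma, so L is not regular.

0^{p+k} 1 0^p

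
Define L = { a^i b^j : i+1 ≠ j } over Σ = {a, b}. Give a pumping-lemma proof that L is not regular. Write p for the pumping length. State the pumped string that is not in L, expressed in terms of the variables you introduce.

a^{p+p!} b^{p+p!+1}

Toward a contradiction, assume L is regular with pumping length p.
Choose w = a^p b^{p+p!+1}. Since p ≠ (p+p!+1)-1 = p+p!, w ∈ L; and |w| ≥ p.
Write w = xyz as guaranteed by the lemma, with |xy| ≤ p and |y| > 0.
Because |xy| ≤ p and w begins with p copies of a, we have y = a^k with 1 ≤ k ≤ p.
Since 1 ≤ k ≤ p, k divides p!; set t = 1 + p!/k. Then xy^t z has p + (p!/k)·k = p + p! copies of a. Now the a-count is p+p! and (b-count)-1 = (p+p!+1)-1 = p+p!, so i+1 ≠ j fails. So xy^t z = a^{p+p!} b^{p+p!+1} ∉ L.
This is a contradiction; hence L is not regular.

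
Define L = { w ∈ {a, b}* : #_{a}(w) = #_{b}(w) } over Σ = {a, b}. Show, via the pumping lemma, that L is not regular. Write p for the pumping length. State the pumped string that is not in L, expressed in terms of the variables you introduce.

Assume L is regular; let p be its pumping constant.
Choose w = a^p b^p ∈ L with |w| = 2p ≥ p.
By the pumping lemma, w = xyz with |xy| ≤ p and |y| ≥ 1.
Because |xy| ≤ p and w begins with p copies of a, we have y = a^k with 1 ≤ k ≤ p.
Pump with i = 2: xy^2z = a^{p+k} b^p has p+k occurrences of a but only p of b. Since k ≥ 1 the counts differ, so xy^2z ∉ L.
Contradiction. Therefore L is not regular.

a^{p+k} b^p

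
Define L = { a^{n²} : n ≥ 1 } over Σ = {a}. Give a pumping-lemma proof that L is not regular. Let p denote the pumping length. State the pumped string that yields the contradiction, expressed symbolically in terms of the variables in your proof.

Assume L is regular. Let p be the pumping length given by the pumping lemma.
Take w = a^{p²} ∈ L with |w| = p² ≥ p.
By the pumping lemma, w = xyz with |xy| ≤ p and |y| > 0.
Then y = a^k for some k with 1 ≤ k ≤ p.
Pump with i = 2: xy^2z = a^{p²+k}. Since 1 ≤ k ≤ p, p² < p²+k ≤ p²+p < (p+1)², so p²+k lies strictly between consecutive squares and is not a perfect square. So xy^2z ∉ L.
Contradiction. Therefore L is not regular.

a^{p²+k}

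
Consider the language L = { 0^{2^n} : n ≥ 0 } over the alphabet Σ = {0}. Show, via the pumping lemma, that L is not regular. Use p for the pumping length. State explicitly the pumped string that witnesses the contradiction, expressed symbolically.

Assume L is regular; let p be its pumping constant.
Take w = 0^{2^p} ∈ L with |w| = 2^p ≥ p.
Write w = xyz as guaranteed by the lemma, with |xy| ≤ p and |y| ≥ 1.
Then y = 0^k for some k with 1 ≤ k ≤ p.
Pump with i = 2: xy^2z = 0^{2^p+k}. Since 1 ≤ k ≤ p < 2^p, we have 2^p < 2^p+k < 2^{p+1}, so 2^p+k is not a power of 2. So xy^2z ∉ L.
Contradiction. Therefore L is not regular.

0^{2^p+k}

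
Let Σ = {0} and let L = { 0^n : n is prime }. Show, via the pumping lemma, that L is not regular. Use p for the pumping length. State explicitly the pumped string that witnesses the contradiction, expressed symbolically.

Assume L is regular. Let p be the pumping length given by the pumping lemma.
Let q be a prime with q ≥ p+2 (infinitely many primes exist), and take w = 0^q ∈ L with |w| = q ≥ p.
The pumping lemma gives a decomposition w = xyz where |xy| ≤ p and y is nonempty.
Then y = 0^k for some k with 1 ≤ k ≤ p.
Since 1 ≤ k ≤ p, |xz| = q-k. Pump with i = q+1: |xy^{q+1}z| = (q-k)+(q+1)k = q+qk = q(1+k), which is composite (both factors ≥ 2). So xy^{q+1}z = 0^{q(1+k)} ∉ L.
This is a contradiction; hence L is not regular.

0^{q(1+k)}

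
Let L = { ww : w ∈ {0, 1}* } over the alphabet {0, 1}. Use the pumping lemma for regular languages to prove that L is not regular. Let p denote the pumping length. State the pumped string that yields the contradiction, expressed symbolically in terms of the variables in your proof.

Toward a contradiction, assume L is regular with pumping length p.
Take w = 0^p 1^p 0^p 1^p = uu where u = 0^p1^p; then w ∈ L and |w| = 4p ≥ p.
By the pumping lemma, w = xyz with |xy| ≤ p and |y| ≥ 1.
Because |xy| ≤ p and w begins with p copies of 0, we have y = 0^k with 1 ≤ k ≤ p.
Pump with i = 2: xy^2z = 0^{p+k} 1^p 0^p 1^p, of length 4p+k. Suppose this equals vv. The string starts with 0 and ends with 1, so v does too; thus the boundary between the two copies of v is a 1→0 transition. There is exactly one such transition, at position 2p+k, so |v| = 2p+k and |vv| = 4p+2k ≠ 4p+k since k ≥ 1. So xy^2z ∉ L.
This contradicts the pumping lemma, so L is not regular.

0^{p+k} 1^p 0^p 1^p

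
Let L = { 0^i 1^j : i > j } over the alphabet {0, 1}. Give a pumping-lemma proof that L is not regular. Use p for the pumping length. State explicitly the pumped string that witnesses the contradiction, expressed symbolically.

0^{p+1-k} 1^p

Suppose for contradiction that L is regular, and let p be the pumping length.
Choose w = 0^{p+1} 1^p ∈ L, with |w| = 2p+1 ≥ p.
By the pumping lemma, w = xyz with |xy| ≤ p and |y| ≥ 1.
Because |xy| ≤ p and w begins with p copies of 0, we have y = 0^k with 1 ≤ k ≤ p.
Consider xy^0z = xz = 0^{p+1-k} 1^p. Since k ≥ 1, the 0-count p+1-k is at most p, so i > j fails; thus xz ∉ L.
This contradicts the pumping lemma, so L is not regular.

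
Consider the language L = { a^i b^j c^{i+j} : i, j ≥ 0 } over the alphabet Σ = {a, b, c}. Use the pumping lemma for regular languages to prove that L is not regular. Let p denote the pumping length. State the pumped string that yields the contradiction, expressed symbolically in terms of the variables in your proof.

Assume L is regular; let p be its pumping constant.
Take w = a^p b^p c^{2p} ∈ L (with i=j=p, i+j=2p), |w| = 4p ≥ p.
The pumping lemma gives a decomposition w = xyz where |xy| ≤ p and |y| ≥ 1.
Because |xy| ≤ p and w begins with p copies of a, we have y = a^k with 1 ≤ k ≤ p.
Consider xy^2z = a^{p+k} b^p c^{2p}. Now the a- and b-counts sum to 2p+k, but the c-count is 2p ≠ 2p+k. So xy^2z ∉ L.
Contradiction. Therefore L is not regular.

a^{p+k} b^p c^{2p}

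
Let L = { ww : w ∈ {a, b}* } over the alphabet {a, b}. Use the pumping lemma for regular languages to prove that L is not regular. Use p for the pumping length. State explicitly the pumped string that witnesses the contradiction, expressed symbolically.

Suppose for contradiction that L is regular, and let p be the pumping length.
Take w = a^p b^p a^p b^p = uu where u = a^pb^p; then w ∈ L and |w| = 4p ≥ p.
The pumping lemma gives a decomposition w = xyz where |xy| ≤ p and |y| ≥ 1.
The first p characters of w are a's, so xy (and hence y) consists only of a's. Write y = a^k, 1 ≤ k ≤ p.
Pump with i = 2: xy^2z = a^{p+k} b^p a^p b^p, of length 4p+k. Suppose this equals vv. The string starts with a and ends with b, so v does too; thus the boundary between the two copies of v is a b→a transition. There is exactly one such transition, at position 2p+k, so |v| = 2p+k and |vv| = 4p+2k ≠ 4p+k since k ≥ 1. So xy^2z ∉ L.
This is a contradiction; hence L is not regular.

a^{p+k} b^p a^p b^p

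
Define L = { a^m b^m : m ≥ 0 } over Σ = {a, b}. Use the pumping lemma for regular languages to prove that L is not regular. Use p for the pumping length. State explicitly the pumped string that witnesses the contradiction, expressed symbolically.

Assume L is regular; let p be its pumping constant.
Take w = a^p b^p. Then w ∈ L and |w| = 2p ≥ p.
By the pumping lemma, w = xyz with |xy| ≤ p and |y| > 0.
The first p characters of w are a's, so xy (and hence y) consists only of a's. Write y = a^k, 1 ≤ k ≤ p.
Pump with i = 2: xy^2z = a^{p+k} b^p. For this to lie in L we would need p = p+k, which forces k = 0. But k ≥ 1, so xy^2z ∉ L.
Contradiction. Therefore L is not regular.

a^{p+k} b^p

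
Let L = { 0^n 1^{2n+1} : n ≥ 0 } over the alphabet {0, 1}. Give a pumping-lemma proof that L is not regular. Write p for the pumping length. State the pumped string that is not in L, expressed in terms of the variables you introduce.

Suppose for contradiction that L is regular, and let p be the pumping length.
Take w = 0^p 1^{2p+1}. Then w ∈ L and |w| = 3p+1 ≥ p.
By the pumping lemma, w = xyz with |xy| ≤ p and y is nonempty.
The first p characters of w are 0's, so xy (and hence y) consists only of 0's. Write y = 0^k, 1 ≤ k ≤ p.
Pump with i = 2: xy^2z = 0^{p+k} 1^{2p+1}. For this to lie in L we would need 2p+1 = 2(p+k)+1, which forces k = 0. But k ≥ 1, so xy^2z ∉ L.
This contradicts the pumping lemma, so L is not regular.

0^{p+k} 1^{2p+1}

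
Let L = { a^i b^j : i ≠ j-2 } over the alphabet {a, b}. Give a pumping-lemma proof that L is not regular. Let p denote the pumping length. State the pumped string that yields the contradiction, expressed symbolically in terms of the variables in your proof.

a^{p+p!} b^{p+p!+2}

Assume L is regular. Let p be the pumping length given by the pumping lemma.
Choose w = a^p b^{p+p!+2}. Since p ≠ (p+p!+2)-2 = p+p!, w ∈ L; and |w| ≥ p.
The pumping lemma gives a decomposition w = xyz where |xy| ≤ p and |y| > 0.
The first p characters of w are a's, so xy (and hence y) consists only of a's. Write y = a^k, 1 ≤ k ≤ p.
Since 1 ≤ k ≤ p, k divides p!; set t = 1 + p!/k. Then xy^t z has p + (p!/k)·k = p + p! copies of a. Now the a-count is p+p! and (b-count)-2 = (p+p!+2)-2 = p+p!, so i ≠ j-2 fails. So xy^t z = a^{p+p!} b^{p+p!+2} ∉ L.
This contradicts the pumping lemma, so L is not regular.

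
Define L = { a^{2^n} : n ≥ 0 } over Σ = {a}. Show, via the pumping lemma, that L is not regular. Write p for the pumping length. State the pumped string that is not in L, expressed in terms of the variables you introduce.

Suppose for contradiction that L is regular, and let p be the pumping length.
Take w = a^{2^p} ∈ L with |w| = 2^p ≥ p.
The pumping lemma gives a decomposition w = xyz where |xy| ≤ p and |y| ≥ 1.
Then y = a^k for some k with 1 ≤ k ≤ p.
Pump with i = 2: xy^2z = a^{2^p+k}. Since 1 ≤ k ≤ p < 2^p, we have 2^p < 2^p+k < 2^{p+1}, so 2^p+k is not a power of 2. So xy^2z ∉ L.
This is a contradiction; hence L is not regular.

a^{2^p+k}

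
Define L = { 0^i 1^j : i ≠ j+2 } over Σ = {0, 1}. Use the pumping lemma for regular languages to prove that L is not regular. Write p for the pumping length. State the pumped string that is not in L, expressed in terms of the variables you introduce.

Suppose for contradiction that L is regular, and let p be the pumping length.
Choose w = 0^p 1^{p+p!-2}. Since p ≠ (p+p!-2)+2 = p+p!, w ∈ L; and |w| ≥ p.
Write w = xyz as guaranteed by the lemma, with |xy| ≤ p and |y| ≥ 1.
Since the first p symbols of w are all 0's and |xy| ≤ p, y lies entirely in the leading 0-block: y = 0^k for some k with 1 ≤ k ≤ p.
Since 1 ≤ k ≤ p, k divides p!; set t = 1 + p!/k. Then xy^t z has p + (p!/k)·k = p + p! copies of 0. Now the 0-count is p+p! and (1-count)+2 = (p+p!-2)+2 = p+p!, so i ≠ j+2 fails. So xy^t z = 0^{p+p!} 1^{p+p!-2} ∉ L.
This is a contradiction; hence L is not regular.

0^{p+p!} 1^{p+p!-2}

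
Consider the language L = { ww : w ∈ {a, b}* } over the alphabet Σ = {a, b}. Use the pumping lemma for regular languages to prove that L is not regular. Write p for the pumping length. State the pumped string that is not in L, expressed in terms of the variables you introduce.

Assume L is regular. Let p be the pumping length given by the pumping lemma.
Take w = a^p b^p a^p b^p = uu where u = a^pb^p; then w ∈ L and |w| = 4p ≥ p.
The pumping lemma gives a decomposition w = xyz where |xy| ≤ p and y is nonempty.
Because |xy| ≤ p and w begins with p copies of a, we have y = a^k with 1 ≤ k ≤ p.
Pump with i = 2: xy^2z = a^{p+k} b^p a^p b^p, of length 4p+k. Suppose this equals vv. The string starts with a and ends with b, so v does too; thus the boundary between the two copies of v is a b→a transition. There is exactly one such transition, at position 2p+k, so |v| = 2p+k and |vv| = 4p+2k ≠ 4p+k since k ≥ 1. So xy^2z ∉ L.
This contradicts the pumping lemma, so L is not regular.

a^{p+k} b^p a^p b^p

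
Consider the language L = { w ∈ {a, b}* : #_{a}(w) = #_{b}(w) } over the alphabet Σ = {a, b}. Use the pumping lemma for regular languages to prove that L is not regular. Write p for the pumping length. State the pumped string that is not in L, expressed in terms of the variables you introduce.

a^{p+k} b^p

Assume L is regular. Let p be the pumping length given by the pumping lemma.
Choose w = a^p b^p ∈ L with |w| = 2p ≥ p.
By the pumping lemma, w = xyz with |xy| ≤ p and |y| ≥ 1.
Since the first p symbols of w are all a's and |xy| ≤ p, y lies entirely in the leading a-block: y = a^k for some k with 1 ≤ k ≤ p.
Pump with i = 2: xy^2z = a^{p+k} b^p has p+k occurrences of a but only p of b. Since k ≥ 1 the counts differ, so xy^2z ∉ L.
Contradiction. Therefore L is not regular.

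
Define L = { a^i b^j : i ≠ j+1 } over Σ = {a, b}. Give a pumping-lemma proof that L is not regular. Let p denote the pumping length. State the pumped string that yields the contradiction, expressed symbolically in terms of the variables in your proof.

Assume L is regular; let p be its pumping constant.
Choose w = a^p b^{p+p!-1}. Since p ≠ (p+p!-1)+1 = p+p!, w ∈ L; and |w| ≥ p.
By the pumping lemma, w = xyz with |xy| ≤ p and |y| ≥ 1.
The first p characters of w are a's, so xy (and hence y) consists only of a's. Write y = a^k, 1 ≤ k ≤ p.
Since 1 ≤ k ≤ p, k divides p!; set t = 1 + p!/k. Then xy^t z has p + (p!/k)·k = p + p! copies of a. Now the a-count is p+p! and (b-count)+1 = (p+p!-1)+1 = p+p!, so i ≠ j+1 fails. So xy^t z = a^{p+p!} b^{p+p!-1} ∉ L.
Contradiction. Therefore L is not regular.

a^{p+p!} b^{p+p!-1}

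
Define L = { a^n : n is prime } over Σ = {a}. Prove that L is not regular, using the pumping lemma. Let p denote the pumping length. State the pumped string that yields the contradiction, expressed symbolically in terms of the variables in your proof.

a^{q(1+k)}

Suppose for contradiction that L is regular, and let p be the pumping length.
Let q be a prime with q ≥ p+2 (infinitely many primes exist), and take w = a^q ∈ L with |w| = q ≥ p.
The pumping lemma gives a decomposition w = xyz where |xy| ≤ p and |y| ≥ 1.
Then y = a^k for some k with 1 ≤ k ≤ p.
Since 1 ≤ k ≤ p, |xz| = q-k. Pump with i = q+1: |xy^{q+1}z| = (q-k)+(q+1)k = q+qk = q(1+k), which is composite (both factors ≥ 2). So xy^{q+1}z = a^{q(1+k)} ∉ L.
Contradiction. Therefore L is not regular.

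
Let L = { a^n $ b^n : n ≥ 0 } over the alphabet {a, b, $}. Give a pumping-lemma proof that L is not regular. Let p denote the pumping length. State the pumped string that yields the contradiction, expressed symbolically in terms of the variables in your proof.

Toward a contradiction, assume L is regular with pumping length p.
Take w = a^p $ b^p ∈ L with |w| = 2p+1 ≥ p.
The pumping lemma gives a decomposition w = xyz where |xy| ≤ p and y is nonempty.
Because |xy| ≤ p and w begins with p copies of a, we have y = a^k with 1 ≤ k ≤ p.
Pump with i = 2: xy^2z = a^{p+k} $ b^p, which would require p+k = p. But k ≥ 1, so xy^2z ∉ L.
Contradiction. Therefore L is not regular.

a^{p+k} $ b^p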